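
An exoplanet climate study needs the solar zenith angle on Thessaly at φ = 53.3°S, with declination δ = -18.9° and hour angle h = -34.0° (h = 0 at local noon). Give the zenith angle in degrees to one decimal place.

cos θ_z = sin φ sin δ + cos φ cos δ cos h = 0.259709 + 0.468741 = 0.728450.
θ_z = arccos(0.728450) = 43.2°.

θ_z = 43.2°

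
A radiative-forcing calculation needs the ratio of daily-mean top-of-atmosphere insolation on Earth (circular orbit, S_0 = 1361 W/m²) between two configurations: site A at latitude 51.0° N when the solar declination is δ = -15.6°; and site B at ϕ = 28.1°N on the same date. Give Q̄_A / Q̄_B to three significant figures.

Q̄_A / Q̄_B ≈ 0.476

— Configuration A (ϕ=+51.0°):
cos h₀ = −tan(+51.0°) tan(-15.600°) = 0.3448, h₀ = 1.2188 rad.
Bracket: h₀ sin ϕ sin δ + cos ϕ cos δ sin h₀ = 1.2188×0.77715×-0.26892 + 0.62932×0.96316×0.93868 = -0.254718 + 0.568968 = 0.314250.
Q̄ = (S_0/π) × [bracket] = (1361/π) × 0.314250 = 136.14 W/m².
— Configuration B (ϕ=+28.1°):
cos h₀ = −tan(+28.1°) tan(-15.600°) = 0.1491, h₀ = 1.4212 rad.
Bracket: h₀ sin ϕ sin δ + cos ϕ cos δ sin h₀ = 1.4212×0.47101×-0.26892 + 0.88213×0.96316×0.98882 = -0.180015 + 0.840133 = 0.660118.
Q̄ = (S_0/π) × [bracket] = (1361/π) × 0.660118 = 285.98 W/m².
Ratio Q̄_A / Q̄_B = 136.14 / 285.98 = 0.4760.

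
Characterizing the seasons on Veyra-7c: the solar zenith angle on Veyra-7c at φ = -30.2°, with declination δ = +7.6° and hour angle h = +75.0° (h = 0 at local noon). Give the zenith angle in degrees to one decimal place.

θ_z = 81.1°

cos θ_z = sin φ sin δ + cos φ cos δ cos h = -0.066528 + 0.221726 = 0.155198.
θ_z = arccos(0.155198) = 81.1°.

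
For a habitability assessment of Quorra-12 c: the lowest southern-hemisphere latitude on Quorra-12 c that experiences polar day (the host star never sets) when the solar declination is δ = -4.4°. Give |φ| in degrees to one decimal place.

Polar day requires cos H₀ = −tan φ tan δ ≤ −1, i.e. tan φ tan δ ≥ 1.
The boundary is |tan φ| · |tan δ| = 1, so |φ| = 90° − |δ| = 90° − 4.4° = 85.6° in the southern hemisphere.

|φ| = 85.6°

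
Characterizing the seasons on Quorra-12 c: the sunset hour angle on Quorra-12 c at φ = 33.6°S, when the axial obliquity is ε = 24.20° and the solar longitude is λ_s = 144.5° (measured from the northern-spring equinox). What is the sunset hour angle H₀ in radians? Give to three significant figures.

H₀ = 1.41 rad

Solar declination: sin δ = sin ε · sin λ_s = sin 24.20° × sin 144.5° = 0.23804, so δ = +13.771°.
cos H₀ = −tan φ · tan δ = −tan(-33.6°) × tan(+13.771°) = 0.1628, so H₀ = 1.4072 rad = 80.63°.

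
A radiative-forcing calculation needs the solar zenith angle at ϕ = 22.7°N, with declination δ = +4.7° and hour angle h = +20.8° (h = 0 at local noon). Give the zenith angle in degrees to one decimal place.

cos θ_z = sin ϕ sin δ + cos ϕ cos δ cos h = 0.031621 + 0.859512 = 0.891133.
θ_z = arccos(0.891133) = 27.0°.

θ_z = 27.0°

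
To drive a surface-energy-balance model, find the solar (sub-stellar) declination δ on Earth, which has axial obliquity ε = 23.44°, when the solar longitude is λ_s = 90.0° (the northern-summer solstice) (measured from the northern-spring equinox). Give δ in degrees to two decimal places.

δ = +23.44°

sin δ = sin ε · sin λ_s = sin 23.44° × sin 90.0° = 0.397789.
δ = arcsin(0.397789) = +23.44°.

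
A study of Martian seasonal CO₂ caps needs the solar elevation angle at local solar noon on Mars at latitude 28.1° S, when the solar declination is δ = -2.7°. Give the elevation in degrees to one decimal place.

At local noon the hour angle is zero, so the zenith angle equals |φ − δ| = |-28.1° − (-2.700°)| = 25.400°.
Elevation = 90° − 25.400° = 64.6°.

64.6°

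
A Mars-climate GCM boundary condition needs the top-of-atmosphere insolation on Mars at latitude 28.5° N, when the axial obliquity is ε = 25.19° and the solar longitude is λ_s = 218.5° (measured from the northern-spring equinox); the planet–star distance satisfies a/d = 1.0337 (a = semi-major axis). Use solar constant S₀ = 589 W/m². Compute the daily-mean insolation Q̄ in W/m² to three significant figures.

Q̄ ≈ 132 W/m²

Solar declination: sin δ = sin ε · sin λ_s = sin 25.19° × sin 218.5° = -0.26496, so δ = -15.364°.
cos H₀ = −tan(+28.5°) tan(-15.364°) = 0.1492, H₀ = 1.4210 rad.
Bracket: H₀ sin φ sin δ + cos φ cos δ sin H₀ = 1.4210×0.47716×-0.26496 + 0.87882×0.96426×0.98881 = -0.179655 + 0.837928 = 0.658273.
Inverse-square distance factor (a/d)² = 1.0337² = 1.068536.
Q̄ = (S₀/π) × 1.068536 × [bracket] = (589/π) × 1.068536 × 0.658273 = 131.9 W/m².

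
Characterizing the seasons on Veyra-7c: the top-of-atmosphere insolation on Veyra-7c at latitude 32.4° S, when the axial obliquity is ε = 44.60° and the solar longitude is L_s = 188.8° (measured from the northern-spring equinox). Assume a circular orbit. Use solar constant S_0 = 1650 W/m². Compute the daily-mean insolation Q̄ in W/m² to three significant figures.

Solar declination: sin δ = sin ε · sin L_s = sin 44.60° × sin 188.8° = -0.10742, so δ = -6.167°.
cos h₀ = −tan(-32.4°) tan(-6.167°) = -0.0686, h₀ = 1.6394 rad.
Bracket: h₀ sin ϕ sin δ + cos ϕ cos δ sin h₀ = 1.6394×-0.53583×-0.10742 + 0.84433×0.99421×0.99765 = 0.094362 + 0.837469 = 0.931831.
Q̄ = (S_0/π) × [bracket] = (1650/π) × 0.931831 = 489.4 W/m².

Q̄ ≈ 489 W/m²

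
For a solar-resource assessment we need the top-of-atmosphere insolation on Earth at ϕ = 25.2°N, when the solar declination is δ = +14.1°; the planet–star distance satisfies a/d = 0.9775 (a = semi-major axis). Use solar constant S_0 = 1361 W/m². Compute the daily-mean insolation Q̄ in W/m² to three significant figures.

Q̄ ≈ 433 W/m²

cos h₀ = −tan(+25.2°) tan(+14.100°) = -0.1182, h₀ = 1.6893 rad.
Bracket: h₀ sin ϕ sin δ + cos ϕ cos δ sin h₀ = 1.6893×0.42578×0.24362 + 0.90483×0.96987×0.99299 = 0.175229 + 0.871416 = 1.046645.
Inverse-square distance factor (a/d)² = 0.9775² = 0.955506.
Q̄ = (S_0/π) × 0.955506 × [bracket] = (1361/π) × 0.955506 × 1.046645 = 433.3 W/m².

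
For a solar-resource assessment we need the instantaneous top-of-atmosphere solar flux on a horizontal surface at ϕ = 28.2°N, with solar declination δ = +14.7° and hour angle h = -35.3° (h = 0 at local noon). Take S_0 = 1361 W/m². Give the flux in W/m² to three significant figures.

cos θ_z = sin ϕ sin δ + cos ϕ cos δ cos h = 0.119914 + 0.695722 = 0.815636.
Flux = S_0 · cos θ_z = 1361 × 0.815636 = 1110 W/m².

1.11e+03 W/m²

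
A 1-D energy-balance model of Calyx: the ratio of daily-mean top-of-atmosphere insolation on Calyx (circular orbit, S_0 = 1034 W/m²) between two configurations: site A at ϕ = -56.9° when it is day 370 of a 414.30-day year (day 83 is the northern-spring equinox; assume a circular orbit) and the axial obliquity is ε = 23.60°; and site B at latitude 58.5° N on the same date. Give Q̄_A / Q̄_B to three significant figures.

Q̄_A / Q̄_B ≈ 11.9

— Configuration A (ϕ=-56.9°):
Solar longitude: L_s = 360° × (370 − 83)/414.30 = 249.385°.
sin δ = sin 23.60° × sin 249.385° = -0.37471, so δ = -22.007°.
cos h₀ = −tan(-56.9°) tan(-22.007°) = -0.6200, h₀ = 2.2395 rad.
Bracket: h₀ sin ϕ sin δ + cos ϕ cos δ sin h₀ = 2.2395×-0.83772×-0.37471 + 0.54610×0.92714×0.78462 = 0.702984 + 0.397262 = 1.100246.
Q̄ = (S_0/π) × [bracket] = (1034/π) × 1.100246 = 362.13 W/m².
— Configuration B (ϕ=+58.5°):
cos h₀ = −tan(+58.5°) tan(-22.007°) = 0.6595, h₀ = 0.8506 rad.
Bracket: h₀ sin ϕ sin δ + cos ϕ cos δ sin h₀ = 0.8506×0.85264×-0.37471 + 0.52250×0.92714×0.75168 = -0.271761 + 0.364137 = 0.092376.
Q̄ = (S_0/π) × [bracket] = (1034/π) × 0.092376 = 30.404 W/m².
Ratio Q̄_A / Q̄_B = 362.13 / 30.404 = 11.91.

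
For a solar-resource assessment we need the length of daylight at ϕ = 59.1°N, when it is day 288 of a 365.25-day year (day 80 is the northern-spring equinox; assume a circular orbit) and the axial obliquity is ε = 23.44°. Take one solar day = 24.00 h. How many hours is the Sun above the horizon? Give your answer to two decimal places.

Solar longitude: L_s = 360° × (288 − 80)/365.25 = 205.010°.
sin δ = sin 23.44° × sin 205.010° = -0.16818, so δ = -9.682°.
cos h₀ = −tan ϕ · tan δ = −tan(+59.1°) × tan(-9.682°) = 0.2851, so h₀ = 1.2817 rad = 73.44°.
Daylight = 2h₀/(2π) × 24.00 h = (1.2817/π) × 24.00 = 9.79 h.

9.79 h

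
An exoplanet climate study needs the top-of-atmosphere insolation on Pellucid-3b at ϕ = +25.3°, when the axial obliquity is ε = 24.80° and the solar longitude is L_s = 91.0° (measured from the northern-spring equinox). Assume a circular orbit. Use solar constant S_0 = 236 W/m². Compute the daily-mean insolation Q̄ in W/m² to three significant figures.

Q̄ ≈ 84.3 W/m²

Solar declination: sin δ = sin ε · sin L_s = sin 24.80° × sin 91.0° = 0.41939, so δ = +24.796°.
cos h₀ = −tan(+25.3°) tan(+24.796°) = -0.2184, h₀ = 1.7909 rad.
Bracket: h₀ sin ϕ sin δ + cos ϕ cos δ sin h₀ = 1.7909×0.42736×0.41939 + 0.90408×0.90781×0.97586 = 0.320984 + 0.800920 = 1.121904.
Q̄ = (S_0/π) × [bracket] = (236/π) × 1.121904 = 84.28 W/m².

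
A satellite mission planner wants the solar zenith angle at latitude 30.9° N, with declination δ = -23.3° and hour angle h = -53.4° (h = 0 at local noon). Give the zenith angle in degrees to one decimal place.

cos θ_z = sin φ sin δ + cos φ cos δ cos h = -0.203129 + 0.469877 = 0.266748.
θ_z = arccos(0.266748) = 74.5°.

θ_z = 74.5°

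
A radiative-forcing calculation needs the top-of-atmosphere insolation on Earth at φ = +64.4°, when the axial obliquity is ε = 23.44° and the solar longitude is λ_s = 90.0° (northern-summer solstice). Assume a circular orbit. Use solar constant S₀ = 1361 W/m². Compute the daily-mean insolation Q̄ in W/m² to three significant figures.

Solar declination: sin δ = sin ε · sin λ_s = sin 23.44° × sin 90.0° = 0.39779, so δ = +23.440°.
cos H₀ = −tan(+64.4°) tan(+23.440°) = -0.9049, H₀ = 2.7020 rad.
Bracket: H₀ sin φ sin δ + cos φ cos δ sin H₀ = 2.7020×0.90183×0.39779 + 0.43209×0.91748×0.42557 = 0.969313 + 0.168710 = 1.138023.
Q̄ = (S₀/π) × [bracket] = (1361/π) × 1.138023 = 493.0 W/m².

Q̄ ≈ 493 W/m²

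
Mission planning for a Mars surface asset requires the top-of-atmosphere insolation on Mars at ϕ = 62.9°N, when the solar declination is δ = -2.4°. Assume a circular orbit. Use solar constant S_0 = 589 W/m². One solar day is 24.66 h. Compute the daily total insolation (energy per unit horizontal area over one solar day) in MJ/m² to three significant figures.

cos h₀ = −tan(+62.9°) tan(-2.400°) = 0.0819, h₀ = 1.4888 rad.
Bracket: h₀ sin ϕ sin δ + cos ϕ cos δ sin h₀ = 1.4888×0.89021×-0.04188 + 0.45554×0.99912×0.99664 = -0.055505 + 0.453610 = 0.398105.
Q̄ = (S_0/π) × [bracket] = (589/π) × 0.398105 = 74.639 W/m².
Daily total = Q̄ × 24.66 h × 3600 s/h = 74.639 × 24.66 × 3600 / 10⁶ = 6.626 MJ/m².

6.63 MJ/m²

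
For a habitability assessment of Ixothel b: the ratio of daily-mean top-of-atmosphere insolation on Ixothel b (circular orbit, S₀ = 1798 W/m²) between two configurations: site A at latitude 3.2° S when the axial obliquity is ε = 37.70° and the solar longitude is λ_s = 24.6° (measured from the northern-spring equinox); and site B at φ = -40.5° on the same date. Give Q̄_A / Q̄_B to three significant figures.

— Configuration A (φ=-3.2°):
Solar declination: sin δ = sin ε · sin λ_s = sin 37.70° × sin 24.6° = 0.25457, so δ = +14.748°.
cos H₀ = −tan(-3.2°) tan(+14.748°) = 0.0147, H₀ = 1.5561 rad.
Bracket: H₀ sin φ sin δ + cos φ cos δ sin H₀ = 1.5561×-0.05582×0.25457 + 0.99844×0.96706×0.99989 = -0.022112 + 0.965445 = 0.943333.
Q̄ = (S₀/π) × [bracket] = (1798/π) × 0.943333 = 539.89 W/m².
— Configuration B (φ=-40.5°):
cos H₀ = −tan(-40.5°) tan(+14.748°) = 0.2248, H₀ = 1.3440 rad.
Bracket: H₀ sin φ sin δ + cos φ cos δ sin H₀ = 1.3440×-0.64945×0.25457 + 0.76041×0.96706×0.97440 = -0.222204 + 0.716537 = 0.494333.
Q̄ = (S₀/π) × [bracket] = (1798/π) × 0.494333 = 282.92 W/m².
Ratio Q̄_A / Q̄_B = 539.89 / 282.92 = 1.908.

Q̄_A / Q̄_B ≈ 1.91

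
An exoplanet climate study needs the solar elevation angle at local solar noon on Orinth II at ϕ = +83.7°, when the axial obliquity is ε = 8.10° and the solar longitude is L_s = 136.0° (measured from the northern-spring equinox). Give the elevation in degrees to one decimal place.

11.9°

Solar declination: sin δ = sin ε · sin L_s = sin 8.10° × sin 136.0° = 0.09788, so δ = +5.617°.
At local noon the hour angle is zero, so the zenith angle equals |ϕ − δ| = |+83.7° − (+5.617°)| = 78.083°.
Elevation = 90° − 78.083° = 11.9°.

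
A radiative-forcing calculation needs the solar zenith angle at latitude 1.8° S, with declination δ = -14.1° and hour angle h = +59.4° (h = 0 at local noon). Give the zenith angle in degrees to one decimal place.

cos θ_z = sin ϕ sin δ + cos ϕ cos δ cos h = 0.007652 + 0.493461 = 0.501113.
θ_z = arccos(0.501113) = 59.9°.

θ_z = 59.9°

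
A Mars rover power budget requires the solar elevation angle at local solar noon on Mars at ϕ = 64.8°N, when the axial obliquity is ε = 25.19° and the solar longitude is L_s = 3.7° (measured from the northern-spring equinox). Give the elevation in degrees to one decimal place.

Solar declination: sin δ = sin ε · sin L_s = sin 25.19° × sin 3.7° = 0.02747, so δ = +1.574°.
At local noon the hour angle is zero, so the zenith angle equals |ϕ − δ| = |+64.8° − (+1.574°)| = 63.226°.
Elevation = 90° − 63.226° = 26.8°.

26.8°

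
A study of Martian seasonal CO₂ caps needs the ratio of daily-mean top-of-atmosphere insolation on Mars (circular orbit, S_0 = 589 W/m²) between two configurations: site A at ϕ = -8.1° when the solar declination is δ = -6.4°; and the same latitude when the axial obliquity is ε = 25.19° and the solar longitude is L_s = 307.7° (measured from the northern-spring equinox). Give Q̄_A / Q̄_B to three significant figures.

Q̄_A / Q̄_B ≈ 1.00

— Configuration A (ϕ=-8.1°):
cos h₀ = −tan(-8.1°) tan(-6.400°) = -0.0160, h₀ = 1.5868 rad.
Bracket: h₀ sin ϕ sin δ + cos ϕ cos δ sin h₀ = 1.5868×-0.14090×-0.11147 + 0.99002×0.99377×0.99987 = 0.024922 + 0.983724 = 1.008646.
Q̄ = (S_0/π) × [bracket] = (589/π) × 1.008646 = 189.11 W/m².
— Configuration B (ϕ=-8.1°):
Solar declination: sin δ = sin ε · sin L_s = sin 25.19° × sin 307.7° = -0.33676, so δ = -19.680°.
cos h₀ = −tan(-8.1°) tan(-19.680°) = -0.0509, h₀ = 1.6217 rad.
Bracket: h₀ sin ϕ sin δ + cos ϕ cos δ sin h₀ = 1.6217×-0.14090×-0.33676 + 0.99002×0.94159×0.99870 = 0.076949 + 0.930981 = 1.007930.
Q̄ = (S_0/π) × [bracket] = (589/π) × 1.007930 = 188.97 W/m².
Ratio Q̄_A / Q̄_B = 189.11 / 188.97 = 1.001.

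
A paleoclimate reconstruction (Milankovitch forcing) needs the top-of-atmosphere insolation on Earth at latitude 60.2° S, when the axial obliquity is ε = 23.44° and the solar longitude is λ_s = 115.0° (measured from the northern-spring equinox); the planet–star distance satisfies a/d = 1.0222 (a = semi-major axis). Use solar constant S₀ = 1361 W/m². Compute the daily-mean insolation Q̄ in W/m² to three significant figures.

Solar declination: sin δ = sin ε · sin λ_s = sin 23.44° × sin 115.0° = 0.36052, so δ = +21.132°.
cos H₀ = −tan(-60.2°) tan(+21.132°) = 0.6749, H₀ = 0.8300 rad.
Bracket: H₀ sin φ sin δ + cos φ cos δ sin H₀ = 0.8300×-0.86777×0.36052 + 0.49697×0.93275×0.73792 = -0.259664 + 0.342062 = 0.082398.
Inverse-square distance factor (a/d)² = 1.0222² = 1.044893.
Q̄ = (S₀/π) × 1.044893 × [bracket] = (1361/π) × 1.044893 × 0.082398 = 37.30 W/m².

Q̄ ≈ 37.3 W/m²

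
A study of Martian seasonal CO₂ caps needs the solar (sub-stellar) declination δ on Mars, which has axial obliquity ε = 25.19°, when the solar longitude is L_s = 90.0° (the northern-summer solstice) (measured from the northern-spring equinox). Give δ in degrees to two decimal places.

δ = +25.19°

sin δ = sin ε · sin L_s = sin 25.19° × sin 90.0° = 0.425621.
δ = arcsin(0.425621) = +25.19°.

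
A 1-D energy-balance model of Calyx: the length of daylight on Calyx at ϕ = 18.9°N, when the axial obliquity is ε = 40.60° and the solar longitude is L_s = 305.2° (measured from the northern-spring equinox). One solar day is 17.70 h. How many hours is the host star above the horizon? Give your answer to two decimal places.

7.63 h

Solar declination: sin δ = sin ε · sin L_s = sin 40.60° × sin 305.2° = -0.53178, so δ = -32.126°.
cos h₀ = −tan ϕ · tan δ = −tan(+18.9°) × tan(-32.126°) = 0.2150, so h₀ = 1.3541 rad = 77.59°.
Daylight = 2h₀/(2π) × 17.70 h = (1.3541/π) × 17.70 = 7.63 h.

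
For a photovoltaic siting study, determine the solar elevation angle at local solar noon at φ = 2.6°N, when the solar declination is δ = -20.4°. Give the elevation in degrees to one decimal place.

At local noon the hour angle is zero, so the zenith angle equals |φ − δ| = |+2.6° − (-20.400°)| = 23.000°.
Elevation = 90° − 23.000° = 67.0°.

67.0°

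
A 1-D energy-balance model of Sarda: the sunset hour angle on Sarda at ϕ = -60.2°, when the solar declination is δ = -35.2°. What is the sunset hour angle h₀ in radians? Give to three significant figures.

h₀ = 3.14 rad

Sunrise equation: cos h₀ = −tan ϕ · tan δ = -1.2317 ≤ −1, so the host star never sets (polar day) and h₀ = π.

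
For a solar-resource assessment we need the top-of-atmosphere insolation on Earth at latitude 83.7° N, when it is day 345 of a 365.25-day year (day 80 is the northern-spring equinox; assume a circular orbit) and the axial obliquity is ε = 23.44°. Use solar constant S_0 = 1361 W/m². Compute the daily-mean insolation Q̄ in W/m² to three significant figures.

Solar longitude: L_s = 360° × (345 − 80)/365.25 = 261.191°.
sin δ = sin 23.44° × sin 261.191° = -0.39310, so δ = -23.147°.
cos h₀ = −tan(+83.7°) tan(-23.147°) = 3.8724 ≥ 1 ⇒ polar night, h₀ = 0 and Q̄ = 0.

Q̄ ≈ 0.00 W/m²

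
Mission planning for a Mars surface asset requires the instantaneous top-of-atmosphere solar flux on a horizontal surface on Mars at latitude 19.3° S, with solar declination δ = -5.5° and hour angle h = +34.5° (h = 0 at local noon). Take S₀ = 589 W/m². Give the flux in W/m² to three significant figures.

475 W/m²

cos θ_z = sin φ sin δ + cos φ cos δ cos h = 0.031678 + 0.774230 = 0.805908.
Flux = S₀ · cos θ_z = 589 × 0.805908 = 474.7 W/m².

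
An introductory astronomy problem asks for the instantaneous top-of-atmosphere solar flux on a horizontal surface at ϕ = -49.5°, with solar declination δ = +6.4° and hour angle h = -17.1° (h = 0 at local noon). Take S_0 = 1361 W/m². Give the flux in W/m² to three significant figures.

724 W/m²

cos θ_z = sin ϕ sin δ + cos ϕ cos δ cos h = -0.084762 + 0.616869 = 0.532107.
Flux = S_0 · cos θ_z = 1361 × 0.532107 = 724.2 W/m².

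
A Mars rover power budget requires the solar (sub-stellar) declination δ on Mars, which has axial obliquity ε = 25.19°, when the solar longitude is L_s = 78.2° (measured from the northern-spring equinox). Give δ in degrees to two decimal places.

δ = +24.62°

sin δ = sin ε · sin L_s = sin 25.19° × sin 78.2° = 0.416627.
δ = arcsin(0.416627) = +24.62°.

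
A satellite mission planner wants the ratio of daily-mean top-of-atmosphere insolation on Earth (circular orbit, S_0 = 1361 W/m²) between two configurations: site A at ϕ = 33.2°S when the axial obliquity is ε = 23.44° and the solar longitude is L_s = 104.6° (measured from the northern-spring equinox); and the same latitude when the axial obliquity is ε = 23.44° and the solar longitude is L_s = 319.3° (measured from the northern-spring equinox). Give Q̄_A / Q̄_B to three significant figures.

Q̄_A / Q̄_B ≈ 0.450

— Configuration A (ϕ=-33.2°):
Solar declination: sin δ = sin ε · sin L_s = sin 23.44° × sin 104.6° = 0.38494, so δ = +22.640°.
cos h₀ = −tan(-33.2°) tan(+22.640°) = 0.2729, h₀ = 1.2944 rad.
Bracket: h₀ sin ϕ sin δ + cos ϕ cos δ sin h₀ = 1.2944×-0.54756×0.38494 + 0.83676×0.92294×0.96203 = -0.272831 + 0.742956 = 0.470125.
Q̄ = (S_0/π) × [bracket] = (1361/π) × 0.470125 = 203.67 W/m².
— Configuration B (ϕ=-33.2°):
Solar declination: sin δ = sin ε · sin L_s = sin 23.44° × sin 319.3° = -0.25940, so δ = -15.034°.
cos h₀ = −tan(-33.2°) tan(-15.034°) = -0.1758, h₀ = 1.7475 rad.
Bracket: h₀ sin ϕ sin δ + cos ϕ cos δ sin h₀ = 1.7475×-0.54756×-0.25940 + 0.83676×0.96577×0.98443 = 0.248210 + 0.795535 = 1.043745.
Q̄ = (S_0/π) × [bracket] = (1361/π) × 1.043745 = 452.17 W/m².
Ratio Q̄_A / Q̄_B = 203.67 / 452.17 = 0.4504.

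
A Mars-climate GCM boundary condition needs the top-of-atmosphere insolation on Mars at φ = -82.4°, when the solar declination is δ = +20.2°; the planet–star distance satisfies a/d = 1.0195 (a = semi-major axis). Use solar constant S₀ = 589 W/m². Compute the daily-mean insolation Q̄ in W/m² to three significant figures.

cos H₀ = −tan(-82.4°) tan(+20.200°) = 2.7575 ≥ 1 ⇒ polar night, H₀ = 0 and Q̄ = 0.
Inverse-square distance factor (a/d)² = 1.0195² = 1.039380.

Q̄ ≈ 0.00 W/m²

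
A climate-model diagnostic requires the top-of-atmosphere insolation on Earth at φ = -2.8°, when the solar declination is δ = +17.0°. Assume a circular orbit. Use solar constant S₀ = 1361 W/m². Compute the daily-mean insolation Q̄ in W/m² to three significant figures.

Q̄ ≈ 404 W/m²

cos H₀ = −tan(-2.8°) tan(+17.000°) = 0.0150, H₀ = 1.5558 rad.
Bracket: H₀ sin φ sin δ + cos φ cos δ sin H₀ = 1.5558×-0.04885×0.29237 + 0.99881×0.95630×0.99989 = -0.022220 + 0.955057 = 0.932837.
Q̄ = (S₀/π) × [bracket] = (1361/π) × 0.932837 = 404.1 W/m².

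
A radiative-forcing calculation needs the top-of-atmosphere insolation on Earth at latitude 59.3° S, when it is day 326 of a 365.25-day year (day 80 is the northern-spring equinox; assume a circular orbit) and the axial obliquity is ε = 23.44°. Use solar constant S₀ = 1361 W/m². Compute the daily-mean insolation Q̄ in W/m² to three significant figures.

Solar longitude: λ_s = 360° × (326 − 80)/365.25 = 242.464°.
sin δ = sin 23.44° × sin 242.464° = -0.35273, so δ = -20.654°.
cos H₀ = −tan(-59.3°) tan(-20.654°) = -0.6349, H₀ = 2.2586 rad.
Bracket: H₀ sin φ sin δ + cos φ cos δ sin H₀ = 2.2586×-0.85985×-0.35273 + 0.51054×0.93573×0.77262 = 0.685022 + 0.369102 = 1.054124.
Q̄ = (S₀/π) × [bracket] = (1361/π) × 1.054124 = 456.7 W/m².

Q̄ ≈ 457 W/m²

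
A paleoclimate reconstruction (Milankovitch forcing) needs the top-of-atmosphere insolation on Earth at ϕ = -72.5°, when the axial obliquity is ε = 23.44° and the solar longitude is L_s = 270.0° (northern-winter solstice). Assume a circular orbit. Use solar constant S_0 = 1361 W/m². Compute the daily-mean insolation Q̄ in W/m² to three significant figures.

Solar declination: sin δ = sin ε · sin L_s = sin 23.44° × sin 270.0° = -0.39779, so δ = -23.440°.
cos h₀ = −tan(-72.5°) tan(-23.440°) = -1.3751 ≤ −1 ⇒ polar day, h₀ = π.
Bracket: h₀ sin ϕ sin δ + cos ϕ cos δ sin h₀ = 3.1416×-0.95372×-0.39779 + 0.30071×0.91748×0.00000 = 1.191861 + 0.000000 = 1.191861.
Q̄ = (S_0/π) × [bracket] = (1361/π) × 1.191861 = 516.3 W/m².

Q̄ ≈ 516 W/m²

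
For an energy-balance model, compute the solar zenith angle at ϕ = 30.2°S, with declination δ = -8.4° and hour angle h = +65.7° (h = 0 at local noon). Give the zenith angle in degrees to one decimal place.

θ_z = 64.8°

cos θ_z = sin ϕ sin δ + cos ϕ cos δ cos h = 0.073483 + 0.351846 = 0.425329.
θ_z = arccos(0.425329) = 64.8°.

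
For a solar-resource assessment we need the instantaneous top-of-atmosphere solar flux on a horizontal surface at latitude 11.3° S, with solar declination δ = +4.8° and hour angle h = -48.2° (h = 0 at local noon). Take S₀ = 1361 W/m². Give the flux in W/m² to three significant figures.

cos θ_z = sin φ sin δ + cos φ cos δ cos h = -0.016396 + 0.651319 = 0.634923.
Flux = S₀ · cos θ_z = 1361 × 0.634923 = 864.1 W/m².

864 W/m²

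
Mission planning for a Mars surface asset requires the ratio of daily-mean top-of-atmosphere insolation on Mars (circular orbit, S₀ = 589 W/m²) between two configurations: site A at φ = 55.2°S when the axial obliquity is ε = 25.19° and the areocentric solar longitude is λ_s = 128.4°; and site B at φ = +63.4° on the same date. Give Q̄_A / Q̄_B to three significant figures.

— Configuration A (φ=-55.2°):
sin δ = sin 25.19° × sin 128.4° = 0.33356, so δ = +19.485°.
cos H₀ = −tan(-55.2°) tan(+19.485°) = 0.5091, H₀ = 1.0367 rad.
Bracket: H₀ sin φ sin δ + cos φ cos δ sin H₀ = 1.0367×-0.82115×0.33356 + 0.57071×0.94273×0.86072 = -0.283955 + 0.463089 = 0.179134.
Q̄ = (S₀/π) × [bracket] = (589/π) × 0.179134 = 33.585 W/m².
— Configuration B (φ=+63.4°):
cos H₀ = −tan(+63.4°) tan(+19.485°) = -0.7066, H₀ = 2.3554 rad.
Bracket: H₀ sin φ sin δ + cos φ cos δ sin H₀ = 2.3554×0.89415×0.33356 + 0.44776×0.94273×0.70765 = 0.702504 + 0.298711 = 1.001215.
Q̄ = (S₀/π) × [bracket] = (589/π) × 1.001215 = 187.71 W/m².
Ratio Q̄_A / Q̄_B = 33.585 / 187.71 = 0.1789.

Q̄_A / Q̄_B ≈ 0.179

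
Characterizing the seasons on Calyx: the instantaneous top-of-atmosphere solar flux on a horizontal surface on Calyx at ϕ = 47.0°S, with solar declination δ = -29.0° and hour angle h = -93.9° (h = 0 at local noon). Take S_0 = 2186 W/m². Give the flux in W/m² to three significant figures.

cos θ_z = sin ϕ sin δ + cos ϕ cos δ cos h = 0.354567 + -0.040570 = 0.313997.
Flux = S_0 · cos θ_z = 2186 × 0.313997 = 686.4 W/m².

686 W/m²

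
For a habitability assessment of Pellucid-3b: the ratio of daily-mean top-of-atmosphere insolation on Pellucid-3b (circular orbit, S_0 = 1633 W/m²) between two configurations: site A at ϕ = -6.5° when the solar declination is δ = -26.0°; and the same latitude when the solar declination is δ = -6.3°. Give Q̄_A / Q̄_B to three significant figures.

— Configuration A (ϕ=-6.5°):
cos h₀ = −tan(-6.5°) tan(-26.000°) = -0.0556, h₀ = 1.6264 rad.
Bracket: h₀ sin ϕ sin δ + cos ϕ cos δ sin h₀ = 1.6264×-0.11320×-0.43837 + 0.99357×0.89879×0.99845 = 0.080708 + 0.891627 = 0.972335.
Q̄ = (S_0/π) × [bracket] = (1633/π) × 0.972335 = 505.42 W/m².
— Configuration B (ϕ=-6.5°):
cos h₀ = −tan(-6.5°) tan(-6.300°) = -0.0126, h₀ = 1.5834 rad.
Bracket: h₀ sin ϕ sin δ + cos ϕ cos δ sin h₀ = 1.5834×-0.11320×-0.10973 + 0.99357×0.99396×0.99992 = 0.019668 + 0.987490 = 1.007158.
Q̄ = (S_0/π) × [bracket] = (1633/π) × 1.007158 = 523.52 W/m².
Ratio Q̄_A / Q̄_B = 505.42 / 523.52 = 0.9654.

Q̄_A / Q̄_B ≈ 0.965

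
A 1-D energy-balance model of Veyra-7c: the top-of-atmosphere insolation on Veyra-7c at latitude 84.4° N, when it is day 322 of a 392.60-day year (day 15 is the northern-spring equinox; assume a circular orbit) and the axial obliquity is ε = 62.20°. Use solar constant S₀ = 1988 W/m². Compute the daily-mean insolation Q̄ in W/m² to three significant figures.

Solar longitude: λ_s = 360° × (322 − 15)/392.60 = 281.508°.
sin δ = sin 62.20° × sin 281.508° = -0.86680, so δ = -60.089°.
cos H₀ = −tan(+84.4°) tan(-60.089°) = 17.7281 ≥ 1 ⇒ polar night, H₀ = 0 and Q̄ = 0.

Q̄ ≈ 0.00 W/m²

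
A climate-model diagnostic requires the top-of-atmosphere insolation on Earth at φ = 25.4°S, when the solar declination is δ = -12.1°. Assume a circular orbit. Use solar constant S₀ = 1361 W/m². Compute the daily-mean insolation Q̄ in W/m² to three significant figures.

cos H₀ = −tan(-25.4°) tan(-12.100°) = -0.1018, H₀ = 1.6728 rad.
Bracket: H₀ sin φ sin δ + cos φ cos δ sin H₀ = 1.6728×-0.42894×-0.20962 + 0.90334×0.97778×0.99481 = 0.150409 + 0.878684 = 1.029093.
Q̄ = (S₀/π) × [bracket] = (1361/π) × 1.029093 = 445.8 W/m².

Q̄ ≈ 446 W/m²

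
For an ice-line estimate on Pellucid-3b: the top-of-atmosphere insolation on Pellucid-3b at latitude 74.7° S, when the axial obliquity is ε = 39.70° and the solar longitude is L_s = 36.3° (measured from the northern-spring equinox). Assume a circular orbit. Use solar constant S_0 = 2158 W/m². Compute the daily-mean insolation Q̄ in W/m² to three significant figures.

Solar declination: sin δ = sin ε · sin L_s = sin 39.70° × sin 36.3° = 0.37816, so δ = +22.220°.
cos h₀ = −tan(-74.7°) tan(+22.220°) = 1.4932 ≥ 1 ⇒ polar night, h₀ = 0 and Q̄ = 0.

Q̄ ≈ 0.00 W/m²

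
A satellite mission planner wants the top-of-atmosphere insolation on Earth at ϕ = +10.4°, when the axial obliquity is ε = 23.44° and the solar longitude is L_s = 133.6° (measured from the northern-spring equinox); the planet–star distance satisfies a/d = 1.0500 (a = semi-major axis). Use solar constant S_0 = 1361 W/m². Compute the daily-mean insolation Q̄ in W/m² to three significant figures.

Q̄ ≈ 490 W/m²

Solar declination: sin δ = sin ε · sin L_s = sin 23.44° × sin 133.6° = 0.28807, so δ = +16.742°.
cos h₀ = −tan(+10.4°) tan(+16.742°) = -0.0552, h₀ = 1.6260 rad.
Bracket: h₀ sin ϕ sin δ + cos ϕ cos δ sin h₀ = 1.6260×0.18052×0.28807 + 0.98357×0.95761×0.99847 = 0.084556 + 0.940435 = 1.024991.
Inverse-square distance factor (a/d)² = 1.0500² = 1.102500.
Q̄ = (S_0/π) × 1.102500 × [bracket] = (1361/π) × 1.102500 × 1.024991 = 489.6 W/m².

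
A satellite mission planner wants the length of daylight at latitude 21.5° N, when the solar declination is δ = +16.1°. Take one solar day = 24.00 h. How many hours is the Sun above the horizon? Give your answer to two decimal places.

cos H₀ = −tan φ · tan δ = −tan(+21.5°) × tan(+16.100°) = -0.1137, so H₀ = 1.6847 rad = 96.53°.
Daylight = 2H₀/(2π) × 24.00 h = (1.6847/π) × 24.00 = 12.87 h.

12.87 h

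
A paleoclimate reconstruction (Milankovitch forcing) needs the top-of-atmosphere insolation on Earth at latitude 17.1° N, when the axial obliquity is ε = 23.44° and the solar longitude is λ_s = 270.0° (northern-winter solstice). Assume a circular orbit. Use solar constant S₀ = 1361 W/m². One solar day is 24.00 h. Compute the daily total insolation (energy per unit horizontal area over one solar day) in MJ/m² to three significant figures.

Solar declination: sin δ = sin ε · sin λ_s = sin 23.44° × sin 270.0° = -0.39779, so δ = -23.440°.
cos H₀ = −tan(+17.1°) tan(-23.440°) = 0.1334, H₀ = 1.4370 rad.
Bracket: H₀ sin φ sin δ + cos φ cos δ sin H₀ = 1.4370×0.29404×-0.39779 + 0.95579×0.91748×0.99106 = -0.168080 + 0.869079 = 0.700999.
Q̄ = (S₀/π) × [bracket] = (1361/π) × 0.700999 = 303.69 W/m².
Daily total = Q̄ × 24.00 h × 3600 s/h = 303.69 × 24.00 × 3600 / 10⁶ = 26.24 MJ/m².

26.2 MJ/m²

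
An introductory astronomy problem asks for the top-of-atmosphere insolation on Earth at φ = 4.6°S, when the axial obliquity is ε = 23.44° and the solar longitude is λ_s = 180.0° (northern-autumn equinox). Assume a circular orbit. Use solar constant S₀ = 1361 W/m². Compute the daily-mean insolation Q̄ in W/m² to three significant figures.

Solar declination: sin δ = sin ε · sin λ_s = sin 23.44° × sin 180.0° = 0.00000, so δ = +0.000°.
cos H₀ = −tan(-4.6°) tan(+0.000°) = 0.0000, H₀ = 1.5708 rad.
Bracket: H₀ sin φ sin δ + cos φ cos δ sin H₀ = 1.5708×-0.08020×0.00000 + 0.99678×1.00000×1.00000 = -0.000000 + 0.996780 = 0.996780.
Q̄ = (S₀/π) × [bracket] = (1361/π) × 0.996780 = 431.8 W/m².

Q̄ ≈ 432 W/m²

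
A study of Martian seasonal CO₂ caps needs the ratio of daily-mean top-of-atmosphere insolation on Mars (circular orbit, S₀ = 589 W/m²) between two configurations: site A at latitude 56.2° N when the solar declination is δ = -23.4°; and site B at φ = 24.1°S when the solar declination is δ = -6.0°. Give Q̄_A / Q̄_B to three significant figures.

Q̄_A / Q̄_B ≈ 0.106

— Configuration A (φ=+56.2°):
cos H₀ = −tan(+56.2°) tan(-23.400°) = 0.6464, H₀ = 0.8679 rad.
Bracket: H₀ sin φ sin δ + cos φ cos δ sin H₀ = 0.8679×0.83098×-0.39715 + 0.55630×0.91775×0.76298 = -0.286428 + 0.389535 = 0.103107.
Q̄ = (S₀/π) × [bracket] = (589/π) × 0.103107 = 19.331 W/m².
— Configuration B (φ=-24.1°):
cos H₀ = −tan(-24.1°) tan(-6.000°) = -0.0470, H₀ = 1.6178 rad.
Bracket: H₀ sin φ sin δ + cos φ cos δ sin H₀ = 1.6178×-0.40833×-0.10453 + 0.91283×0.99452×0.99889 = 0.069052 + 0.906820 = 0.975872.
Q̄ = (S₀/π) × [bracket] = (589/π) × 0.975872 = 182.96 W/m².
Ratio Q̄_A / Q̄_B = 19.331 / 182.96 = 0.1057.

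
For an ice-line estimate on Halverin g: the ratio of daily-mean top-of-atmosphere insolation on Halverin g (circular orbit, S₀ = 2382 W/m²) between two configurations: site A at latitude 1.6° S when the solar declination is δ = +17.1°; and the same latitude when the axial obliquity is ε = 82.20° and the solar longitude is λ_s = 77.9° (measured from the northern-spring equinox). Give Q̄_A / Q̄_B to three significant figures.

Q̄_A / Q̄_B ≈ 4.55

— Configuration A (φ=-1.6°):
cos H₀ = −tan(-1.6°) tan(+17.100°) = 0.0086, H₀ = 1.5622 rad.
Bracket: H₀ sin φ sin δ + cos φ cos δ sin H₀ = 1.5622×-0.02792×0.29404 + 0.99961×0.95579×0.99996 = -0.012825 + 0.955379 = 0.942554.
Q̄ = (S₀/π) × [bracket] = (2382/π) × 0.942554 = 714.66 W/m².
— Configuration B (φ=-1.6°):
Solar declination: sin δ = sin ε · sin λ_s = sin 82.20° × sin 77.9° = 0.96874, so δ = +75.635°.
cos H₀ = −tan(-1.6°) tan(+75.635°) = 0.1091, H₀ = 1.4615 rad.
Bracket: H₀ sin φ sin δ + cos φ cos δ sin H₀ = 1.4615×-0.02792×0.96874 + 0.99961×0.24809×0.99403 = -0.039530 + 0.246513 = 0.206983.
Q̄ = (S₀/π) × [bracket] = (2382/π) × 0.206983 = 156.94 W/m².
Ratio Q̄_A / Q̄_B = 714.66 / 156.94 = 4.554.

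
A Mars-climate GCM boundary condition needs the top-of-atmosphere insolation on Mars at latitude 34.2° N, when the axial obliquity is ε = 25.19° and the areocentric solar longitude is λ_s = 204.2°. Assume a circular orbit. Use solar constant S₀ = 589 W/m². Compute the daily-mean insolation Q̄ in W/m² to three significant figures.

Q̄ ≈ 125 W/m²

sin δ = sin 25.19° × sin 204.2° = -0.17447, so δ = -10.048°.
cos H₀ = −tan(+34.2°) tan(-10.048°) = 0.1204, H₀ = 1.4501 rad.
Bracket: H₀ sin φ sin δ + cos φ cos δ sin H₀ = 1.4501×0.56208×-0.17447 + 0.82708×0.98466×0.99272 = -0.142206 + 0.808464 = 0.666258.
Q̄ = (S₀/π) × [bracket] = (589/π) × 0.666258 = 124.9 W/m².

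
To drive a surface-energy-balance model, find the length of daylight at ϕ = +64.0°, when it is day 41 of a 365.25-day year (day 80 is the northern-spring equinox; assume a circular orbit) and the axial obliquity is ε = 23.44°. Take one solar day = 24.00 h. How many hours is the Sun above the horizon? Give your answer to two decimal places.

7.79 h

Solar longitude: L_s = 360° × (41 − 80)/365.25 = -38.439°, i.e. -38.439° + 360° = 321.561°.
sin δ = sin 23.44° × sin 321.561° = -0.24730, so δ = -14.318°.
cos h₀ = −tan ϕ · tan δ = −tan(+64.0°) × tan(-14.318°) = 0.5233, so h₀ = 1.0201 rad = 58.45°.
Daylight = 2h₀/(2π) × 24.00 h = (1.0201/π) × 24.00 = 7.79 h.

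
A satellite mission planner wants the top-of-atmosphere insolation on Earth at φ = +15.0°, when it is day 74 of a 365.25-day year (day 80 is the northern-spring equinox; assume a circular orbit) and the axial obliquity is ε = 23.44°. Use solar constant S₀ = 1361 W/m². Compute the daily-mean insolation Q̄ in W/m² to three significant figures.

Solar longitude: λ_s = 360° × (74 − 80)/365.25 = -5.914°, i.e. -5.914° + 360° = 354.086°.
sin δ = sin 23.44° × sin 354.086° = -0.04098, so δ = -2.349°.
cos H₀ = −tan(+15.0°) tan(-2.349°) = 0.0110, H₀ = 1.5598 rad.
Bracket: H₀ sin φ sin δ + cos φ cos δ sin H₀ = 1.5598×0.25882×-0.04098 + 0.96593×0.99916×0.99994 = -0.016544 + 0.965061 = 0.948517.
Q̄ = (S₀/π) × [bracket] = (1361/π) × 0.948517 = 410.9 W/m².

Q̄ ≈ 411 W/m²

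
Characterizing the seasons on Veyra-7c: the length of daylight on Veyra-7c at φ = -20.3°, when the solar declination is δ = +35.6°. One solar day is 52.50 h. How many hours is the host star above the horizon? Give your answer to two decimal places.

21.77 h

cos H₀ = −tan φ · tan δ = −tan(-20.3°) × tan(+35.600°) = 0.2648, so H₀ = 1.3028 rad = 74.64°.
Daylight = 2H₀/(2π) × 52.50 h = (1.3028/π) × 52.50 = 21.77 h.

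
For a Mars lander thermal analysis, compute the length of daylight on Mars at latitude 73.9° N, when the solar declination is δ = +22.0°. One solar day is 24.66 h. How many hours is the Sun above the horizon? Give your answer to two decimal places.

24.66 h

Sunrise equation: cos H₀ = −tan φ · tan δ = -1.3998 ≤ −1, so the Sun never sets (polar day) and H₀ = π.
Daylight = 2H₀/(2π) × 24.66 h = (3.1416/π) × 24.66 = 24.66 h.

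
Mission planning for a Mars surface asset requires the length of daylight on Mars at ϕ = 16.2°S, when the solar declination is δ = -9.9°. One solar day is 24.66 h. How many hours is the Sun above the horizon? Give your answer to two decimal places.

cos h₀ = −tan ϕ · tan δ = −tan(-16.2°) × tan(-9.900°) = -0.0507, so h₀ = 1.6215 rad = 92.91°.
Daylight = 2h₀/(2π) × 24.66 h = (1.6215/π) × 24.66 = 12.73 h.

12.73 h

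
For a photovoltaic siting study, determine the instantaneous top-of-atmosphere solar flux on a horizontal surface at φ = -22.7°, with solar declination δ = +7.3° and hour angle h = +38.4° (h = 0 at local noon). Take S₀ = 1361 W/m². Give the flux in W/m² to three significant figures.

cos θ_z = sin φ sin δ + cos φ cos δ cos h = -0.049035 + 0.717127 = 0.668092.
Flux = S₀ · cos θ_z = 1361 × 0.668092 = 909.3 W/m².

909 W/m²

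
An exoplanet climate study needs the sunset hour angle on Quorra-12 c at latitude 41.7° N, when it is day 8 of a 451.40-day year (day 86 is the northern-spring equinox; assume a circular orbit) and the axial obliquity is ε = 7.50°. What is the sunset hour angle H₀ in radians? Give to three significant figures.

H₀ = 1.47 rad

Solar longitude: λ_s = 360° × (8 − 86)/451.40 = -62.206°, i.e. -62.206° + 360° = 297.794°.
sin δ = sin 7.50° × sin 297.794° = -0.11547, so δ = -6.631°.
cos H₀ = −tan φ · tan δ = −tan(+41.7°) × tan(-6.631°) = 0.1036, so H₀ = 1.4670 rad = 84.06°.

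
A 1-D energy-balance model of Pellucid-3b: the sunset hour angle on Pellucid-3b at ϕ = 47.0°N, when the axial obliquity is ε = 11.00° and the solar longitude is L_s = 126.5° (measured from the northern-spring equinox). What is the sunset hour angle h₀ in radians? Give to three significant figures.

Solar declination: sin δ = sin ε · sin L_s = sin 11.00° × sin 126.5° = 0.15338, so δ = +8.823°.
cos h₀ = −tan ϕ · tan δ = −tan(+47.0°) × tan(+8.823°) = -0.1665, so h₀ = 1.7380 rad = 99.58°.

h₀ = 1.74 rad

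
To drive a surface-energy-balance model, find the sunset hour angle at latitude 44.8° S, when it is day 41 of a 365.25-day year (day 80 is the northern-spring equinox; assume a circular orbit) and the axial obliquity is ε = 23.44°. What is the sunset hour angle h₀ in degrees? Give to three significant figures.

Solar longitude: L_s = 360° × (41 − 80)/365.25 = -38.439°, i.e. -38.439° + 360° = 321.561°.
sin δ = sin 23.44° × sin 321.561° = -0.24730, so δ = -14.318°.
cos h₀ = −tan ϕ · tan δ = −tan(-44.8°) × tan(-14.318°) = -0.2535, so h₀ = 1.8270 rad = 104.68°.

h₀ = 105°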